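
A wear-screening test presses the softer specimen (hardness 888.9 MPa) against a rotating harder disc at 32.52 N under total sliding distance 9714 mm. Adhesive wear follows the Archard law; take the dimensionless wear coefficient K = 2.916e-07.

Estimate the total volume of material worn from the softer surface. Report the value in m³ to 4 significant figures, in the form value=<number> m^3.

The computation maintains full precision, and intermediate values appear rounded, and one final rounding, at 4 significant figures.
Convert: Sliding distance L = 9714 mm = 9.714 m.
Convert: Hardness H = 888.9 MPa = 8.889e+08 Pa.
As SI base values: W = 32.52 N, H = 8.889e+08 Pa, K = 2.916e-07.
The Archard volume V = K·W·L/H = 2.916e-07 · 32.52 · 9.714 / 8.889e+08 = 1.036e-13 m³.

value=1.036e-13 m^3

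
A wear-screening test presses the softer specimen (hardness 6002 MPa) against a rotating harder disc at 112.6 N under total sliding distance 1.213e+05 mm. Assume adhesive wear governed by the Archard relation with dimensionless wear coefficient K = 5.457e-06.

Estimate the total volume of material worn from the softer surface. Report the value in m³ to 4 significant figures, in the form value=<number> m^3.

All working math maintains full float precision, and quoted intermediates are rounded, and rounded just once, at 4 significant digits.
Convert: Path length L = 1.213e+05 mm = 121.3 m.
Convert: Hardness H = 6002 MPa = 6.002e+09 Pa.
As SI base values: W = 112.6 N, H = 6.002e+09 Pa, K = 5.457e-06.
Archard volume V = K·W·L/H = 5.457e-06 · 112.6 · 121.3 / 6.002e+09 = 1.242e-11 m³.

value=1.242e-11 m^3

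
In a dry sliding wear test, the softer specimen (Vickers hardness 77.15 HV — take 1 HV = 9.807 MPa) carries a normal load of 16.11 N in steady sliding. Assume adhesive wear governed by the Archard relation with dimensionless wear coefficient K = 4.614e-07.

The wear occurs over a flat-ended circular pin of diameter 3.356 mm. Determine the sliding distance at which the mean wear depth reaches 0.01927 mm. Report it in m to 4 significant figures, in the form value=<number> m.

value=1.735e+04 m

The intermediates are shown rounded; all arithmetic maintains full float precision — a lone final rounding to 4 significant digits.
Hardness H = 77.15 HV × 9.807 MPa/HV = 756.6 MPa = 7.566e+08 Pa.
Pin diameter d = 3.356 mm = 0.003356 m. Contact area A = π·d²/4 = π·(0.003356 m)²/4 = 8.846e-06 m².
Depth limit h_lim = 0.01927 mm = 1.927e-05 m.
As SI base values: W = 16.11 N, H = 7.566e+08 Pa, K = 4.614e-07.
Allowed volume V_lim = h_lim·A = 1.927e-05 · 8.846e-06 = 1.705e-10 m³.
So the life L = V_lim·H/(K·W) = 1.705e-10 · 7.566e+08 / (4.614e-07 · 16.11) = 1.735e+04 m.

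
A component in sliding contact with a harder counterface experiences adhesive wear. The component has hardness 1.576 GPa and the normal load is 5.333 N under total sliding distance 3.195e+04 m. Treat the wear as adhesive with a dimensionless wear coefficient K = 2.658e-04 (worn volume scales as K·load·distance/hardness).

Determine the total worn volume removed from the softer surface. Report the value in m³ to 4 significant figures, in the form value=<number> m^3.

The algebra keeps exact precision — intermediate values are shown rounded — one final rounding to four significant figures.
Convert: Hardness H = 1.576 GPa = 1.576e+09 Pa.
In SI base units: W = 5.333 N, H = 1.576e+09 Pa, K = 2.658e-04.
By Archard's law, V = K·W·L/H = 2.658e-04 · 5.333 · 3.195e+04 / 1.576e+09 = 2.874e-08 m³.

value=2.874e-08 m^3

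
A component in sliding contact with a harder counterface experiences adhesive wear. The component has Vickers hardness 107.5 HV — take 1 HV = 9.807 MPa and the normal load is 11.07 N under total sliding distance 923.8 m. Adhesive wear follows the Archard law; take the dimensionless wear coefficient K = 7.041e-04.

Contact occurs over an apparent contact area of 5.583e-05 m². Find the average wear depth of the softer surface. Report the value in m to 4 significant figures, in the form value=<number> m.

Every step holds full float precision. Intermediates are displayed rounded, and a lone final rounding: four significant digits.
Convert: Hardness H = 107.5 HV × 9.807 MPa/HV = 1054 MPa = 1.054e+09 Pa.
Expressed in SI base units: W = 11.07 N, H = 1.054e+09 Pa, K = 7.041e-04.
By Archard's law, V = K·W·L/H = 7.041e-04 · 11.07 · 923.8 / 1.054e+09 = 6.830e-09 m³.
Mean depth h = V/A = 6.830e-09 / 5.583e-05 = 1.223e-04 m.

value=1.223e-04 m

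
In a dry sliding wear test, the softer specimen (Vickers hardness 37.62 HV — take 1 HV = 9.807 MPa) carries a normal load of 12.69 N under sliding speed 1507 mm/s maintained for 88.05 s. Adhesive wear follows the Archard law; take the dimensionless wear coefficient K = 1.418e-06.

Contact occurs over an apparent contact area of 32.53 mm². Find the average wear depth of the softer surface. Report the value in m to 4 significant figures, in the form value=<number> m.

value=1.989e-07 m

The intermediates appear rounded — every step runs at full precision. Rounded just once to 4 significant figures.
Sliding speed v = 1507 mm/s = 1.507 m/s. Sliding distance L = v·t = 1.507 m/s × 88.05 s = 132.7 m.
Hardness H = 37.62 HV × 9.807 MPa/HV = 368.9 MPa = 3.689e+08 Pa.
Contact area A = 32.53 mm² = 3.253e-05 m².
In SI base units, W = 12.69 N, H = 3.689e+08 Pa, K = 1.418e-06.
Archard volume V = K·W·L/H = 1.418e-06 · 12.69 · 132.7 / 3.689e+08 = 6.472e-12 m³.
Average depth h = V/A = 6.472e-12 / 3.253e-05 = 1.989e-07 m.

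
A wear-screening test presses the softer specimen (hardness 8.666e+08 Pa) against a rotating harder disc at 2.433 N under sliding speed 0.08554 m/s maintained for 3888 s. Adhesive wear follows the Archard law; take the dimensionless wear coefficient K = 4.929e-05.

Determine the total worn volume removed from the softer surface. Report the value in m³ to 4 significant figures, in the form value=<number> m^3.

value=4.602e-11 m^3

All working math maintains exact precision; the intermediates are displayed rounded, and one last rounding to 4 significant digits.
The distance L = v·t = 0.08554 m/s × 3888 s = 332.6 m.
Working in SI base units: W = 2.433 N, H = 8.666e+08 Pa, K = 4.929e-05.
Volume removed: V = K·W·L/H = 4.929e-05 · 2.433 · 332.6 / 8.666e+08 = 4.602e-11 m³.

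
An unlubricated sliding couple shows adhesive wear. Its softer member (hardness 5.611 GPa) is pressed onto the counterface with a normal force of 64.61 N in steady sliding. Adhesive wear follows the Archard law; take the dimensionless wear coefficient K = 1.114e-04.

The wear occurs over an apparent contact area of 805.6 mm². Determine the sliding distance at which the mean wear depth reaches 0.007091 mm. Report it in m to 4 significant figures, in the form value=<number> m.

Intermediates are printed rounded; the computation runs at full precision — one last rounding, at 4 significant digits.
Hardness H = 5.611 GPa = 5.611e+09 Pa.
Contact area A = 805.6 mm² = 8.056e-04 m².
Depth limit h_lim = 0.007091 mm = 7.091e-06 m.
SI base units throughout: W = 64.61 N, H = 5.611e+09 Pa, K = 1.114e-04.
Limit volume V_lim = h_lim·A = 7.091e-06 · 8.056e-04 = 5.713e-09 m³.
Sliding life L = V_lim·H/(K·W) = 5.713e-09 · 5.611e+09 / (1.114e-04 · 64.61) = 4453 m.

value=4453 m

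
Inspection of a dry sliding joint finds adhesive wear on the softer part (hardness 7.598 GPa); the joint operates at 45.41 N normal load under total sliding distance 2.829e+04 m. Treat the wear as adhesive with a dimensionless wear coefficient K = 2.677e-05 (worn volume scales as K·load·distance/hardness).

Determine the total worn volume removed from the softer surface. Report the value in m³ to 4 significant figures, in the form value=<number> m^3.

value=4.526e-09 m^3

The intermediates appear rounded — the computation keeps full precision; one final rounding: four significant figures.
Hardness H = 7.598 GPa = 7.598e+09 Pa.
Working in SI base units: W = 45.41 N, H = 7.598e+09 Pa, K = 2.677e-05.
Apply Archard: V = K·W·L/H = 2.677e-05 · 45.41 · 2.829e+04 / 7.598e+09 = 4.526e-09 m³.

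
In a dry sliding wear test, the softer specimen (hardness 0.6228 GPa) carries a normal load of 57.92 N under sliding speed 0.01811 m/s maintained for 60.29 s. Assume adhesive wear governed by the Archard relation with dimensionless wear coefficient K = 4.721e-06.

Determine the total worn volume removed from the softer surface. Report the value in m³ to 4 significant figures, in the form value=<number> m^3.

The intermediates are printed rounded. All working math maintains full precision, and rounded just once to four significant digits.
Convert: The distance L = v·t = 0.01811 m/s × 60.29 s = 1.092 m.
Convert: Hardness H = 0.6228 GPa = 6.228e+08 Pa.
As SI base values: W = 57.92 N, H = 6.228e+08 Pa, K = 4.721e-06.
Archard relation: V = K·W·L/H = 4.721e-06 · 57.92 · 1.092 / 6.228e+08 = 4.794e-13 m³.

value=4.794e-13 m^3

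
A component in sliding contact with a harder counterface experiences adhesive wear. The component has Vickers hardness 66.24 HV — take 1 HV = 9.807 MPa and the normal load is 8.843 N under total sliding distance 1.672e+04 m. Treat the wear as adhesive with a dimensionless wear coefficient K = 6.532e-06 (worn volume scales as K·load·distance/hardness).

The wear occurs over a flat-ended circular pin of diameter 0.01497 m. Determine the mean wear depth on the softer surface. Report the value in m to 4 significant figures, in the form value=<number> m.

Printed values are rounded — the algebra maintains exact precision; one last rounding: four significant digits.
Hardness H = 66.24 HV × 9.807 MPa/HV = 649.6 MPa = 6.496e+08 Pa.
Contact area A = π·d²/4 = π·(0.01497 m)²/4 = 1.760e-04 m².
Expressed in SI base units: W = 8.843 N, H = 6.496e+08 Pa, K = 6.532e-06.
Archard relation: V = K·W·L/H = 6.532e-06 · 8.843 · 1.672e+04 / 6.496e+08 = 1.487e-09 m³.
Wear depth h = V/A = 1.487e-09 / 1.760e-04 = 8.447e-06 m.

value=8.447e-06 m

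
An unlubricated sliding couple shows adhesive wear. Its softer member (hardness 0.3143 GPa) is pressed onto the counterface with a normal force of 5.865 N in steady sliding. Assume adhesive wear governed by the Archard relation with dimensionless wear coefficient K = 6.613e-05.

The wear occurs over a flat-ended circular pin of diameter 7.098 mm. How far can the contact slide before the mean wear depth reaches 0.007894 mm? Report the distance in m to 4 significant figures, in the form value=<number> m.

Every step carries exact precision. Intermediates are displayed rounded, and a single final rounding: 4 significant figures.
Hardness H = 0.3143 GPa = 3.143e+08 Pa.
Pin diameter d = 7.098 mm = 0.007098 m. Contact area A = π·d²/4 = π·(0.007098 m)²/4 = 3.957e-05 m².
Depth limit h_lim = 0.007894 mm = 7.894e-06 m.
In SI base units, W = 5.865 N, H = 3.143e+08 Pa, K = 6.613e-05.
At the depth limit, V_lim = h_lim·A = 7.894e-06 · 3.957e-05 = 3.124e-10 m³.
Sliding life L = V_lim·H/(K·W) = 3.124e-10 · 3.143e+08 / (6.613e-05 · 5.865) = 253.1 m.

value=253.1 m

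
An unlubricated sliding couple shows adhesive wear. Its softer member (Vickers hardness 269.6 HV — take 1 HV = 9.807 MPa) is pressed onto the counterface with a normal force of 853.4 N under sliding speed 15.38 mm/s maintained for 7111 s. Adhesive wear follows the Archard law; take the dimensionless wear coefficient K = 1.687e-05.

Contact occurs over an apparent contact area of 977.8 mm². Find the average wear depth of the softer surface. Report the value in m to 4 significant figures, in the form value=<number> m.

Intermediates are shown rounded. All arithmetic holds full precision; a lone final rounding to 4 significant digits.
Sliding speed v = 15.38 mm/s = 0.01538 m/s. The distance L = v·t = 0.01538 m/s × 7111 s = 109.4 m.
Hardness H = 269.6 HV × 9.807 MPa/HV = 2644 MPa = 2.644e+09 Pa.
Contact area A = 977.8 mm² = 9.778e-04 m².
SI base units throughout: W = 853.4 N, H = 2.644e+09 Pa, K = 1.687e-05.
Volume removed: V = K·W·L/H = 1.687e-05 · 853.4 · 109.4 / 2.644e+09 = 5.955e-10 m³.
Depth of wear h = V/A = 5.955e-10 / 9.778e-04 = 6.090e-07 m.

value=6.090e-07 m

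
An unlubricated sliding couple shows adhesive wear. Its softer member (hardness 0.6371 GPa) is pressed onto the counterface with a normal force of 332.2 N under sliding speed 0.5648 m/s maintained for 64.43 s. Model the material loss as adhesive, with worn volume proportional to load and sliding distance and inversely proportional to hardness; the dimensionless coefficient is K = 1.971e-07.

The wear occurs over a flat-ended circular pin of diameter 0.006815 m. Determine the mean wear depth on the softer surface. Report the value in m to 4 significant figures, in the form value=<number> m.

Each operation runs at exact precision, and intermediate values appear rounded — a single final rounding to 4 significant figures.
Convert: Distance covered L = v·t = 0.5648 m/s × 64.43 s = 36.39 m.
Convert: Hardness H = 0.6371 GPa = 6.371e+08 Pa.
Convert: Contact area A = π·d²/4 = π·(0.006815 m)²/4 = 3.648e-05 m².
Working in SI base units: W = 332.2 N, H = 6.371e+08 Pa, K = 1.971e-07.
Archard volume V = K·W·L/H = 1.971e-07 · 332.2 · 36.39 / 6.371e+08 = 3.740e-12 m³.
Mean depth h = V/A = 3.740e-12 / 3.648e-05 = 1.025e-07 m.

value=1.025e-07 m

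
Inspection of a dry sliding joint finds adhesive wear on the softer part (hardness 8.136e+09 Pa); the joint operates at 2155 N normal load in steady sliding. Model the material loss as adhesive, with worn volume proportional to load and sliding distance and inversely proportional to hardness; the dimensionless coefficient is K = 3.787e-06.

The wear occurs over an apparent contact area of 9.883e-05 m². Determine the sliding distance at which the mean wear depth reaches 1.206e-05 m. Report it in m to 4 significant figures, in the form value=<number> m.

value=1188 m

Each operation maintains exact precision — printed values are rounded. Rounded once at the end: four significant figures.
In SI base units, W = 2155 N, H = 8.136e+09 Pa, K = 3.787e-06.
At the depth limit, V_lim = h_lim·A = 1.206e-05 · 9.883e-05 = 1.192e-09 m³.
Inverting, life L = V_lim·H/(K·W) = 1.192e-09 · 8.136e+09 / (3.787e-06 · 2155) = 1188 m.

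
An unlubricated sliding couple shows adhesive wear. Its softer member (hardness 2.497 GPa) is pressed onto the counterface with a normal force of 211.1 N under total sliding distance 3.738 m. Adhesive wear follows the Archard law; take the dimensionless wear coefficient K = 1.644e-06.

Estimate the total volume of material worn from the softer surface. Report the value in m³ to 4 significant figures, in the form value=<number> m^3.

Quoted intermediates are rounded — the algebra carries full float precision; one last rounding, at 4 significant figures.
Convert: Hardness H = 2.497 GPa = 2.497e+09 Pa.
As SI base values: W = 211.1 N, H = 2.497e+09 Pa, K = 1.644e-06.
Worn volume V = K·W·L/H = 1.644e-06 · 211.1 · 3.738 / 2.497e+09 = 5.195e-13 m³.

value=5.195e-13 m^3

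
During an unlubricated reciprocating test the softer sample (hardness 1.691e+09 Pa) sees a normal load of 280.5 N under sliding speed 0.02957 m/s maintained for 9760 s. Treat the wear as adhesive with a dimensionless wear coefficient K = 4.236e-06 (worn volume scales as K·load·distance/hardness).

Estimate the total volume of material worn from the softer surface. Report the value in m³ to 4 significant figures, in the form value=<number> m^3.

The algebra carries full precision. The intermediates appear rounded. Rounded just once to 4 significant digits.
The distance L = v·t = 0.02957 m/s × 9760 s = 288.6 m.
As SI base values: W = 280.5 N, H = 1.691e+09 Pa, K = 4.236e-06.
Archard relation: V = K·W·L/H = 4.236e-06 · 280.5 · 288.6 / 1.691e+09 = 2.028e-10 m³.

value=2.028e-10 m^3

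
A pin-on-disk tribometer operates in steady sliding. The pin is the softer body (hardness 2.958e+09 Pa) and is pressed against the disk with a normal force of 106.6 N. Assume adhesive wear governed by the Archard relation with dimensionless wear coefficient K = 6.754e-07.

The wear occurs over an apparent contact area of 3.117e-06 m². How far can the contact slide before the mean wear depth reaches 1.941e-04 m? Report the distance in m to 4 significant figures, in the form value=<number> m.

Intermediate values are printed rounded. Each operation carries full float precision; one last rounding: four significant digits.
Restated in SI base units: W = 106.6 N, H = 2.958e+09 Pa, K = 6.754e-07.
Permissible volume V_lim = h_lim·A = 1.941e-04 · 3.117e-06 = 6.050e-10 m³.
So the life L = V_lim·H/(K·W) = 6.050e-10 · 2.958e+09 / (6.754e-07 · 106.6) = 2.486e+04 m.

value=2.486e+04 m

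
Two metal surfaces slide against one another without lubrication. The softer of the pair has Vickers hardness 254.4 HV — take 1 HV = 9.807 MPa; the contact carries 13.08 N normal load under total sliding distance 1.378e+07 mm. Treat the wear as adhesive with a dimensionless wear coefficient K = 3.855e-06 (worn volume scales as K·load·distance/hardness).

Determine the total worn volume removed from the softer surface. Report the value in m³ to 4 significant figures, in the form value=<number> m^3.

value=2.785e-10 m^3

The algebra carries exact precision; the intermediates are displayed rounded. Rounded once at the end to four significant figures.
Distance L = 1.378e+07 mm = 1.378e+04 m.
Hardness H = 254.4 HV × 9.807 MPa/HV = 2495 MPa = 2.495e+09 Pa.
Collected in SI base units: W = 13.08 N, H = 2.495e+09 Pa, K = 3.855e-06.
Archard volume V = K·W·L/H = 3.855e-06 · 13.08 · 1.378e+04 / 2.495e+09 = 2.785e-10 m³.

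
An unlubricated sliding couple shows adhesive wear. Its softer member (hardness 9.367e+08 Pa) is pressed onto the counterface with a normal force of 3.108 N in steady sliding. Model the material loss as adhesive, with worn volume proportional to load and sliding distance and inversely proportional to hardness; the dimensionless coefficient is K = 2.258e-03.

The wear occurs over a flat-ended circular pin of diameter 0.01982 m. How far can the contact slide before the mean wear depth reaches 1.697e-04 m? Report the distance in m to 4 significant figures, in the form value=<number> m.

All arithmetic maintains exact precision; intermediates are shown rounded. Rounded just once, at four significant figures.
Convert: Contact area A = π·d²/4 = π·(0.01982 m)²/4 = 3.085e-04 m².
As SI base values: W = 3.108 N, H = 9.367e+08 Pa, K = 2.258e-03.
Volume at the limit: V_lim = h_lim·A = 1.697e-04 · 3.085e-04 = 5.236e-08 m³.
Life L = V_lim·H/(K·W) = 5.236e-08 · 9.367e+08 / (2.258e-03 · 3.108) = 6988 m.

value=6988 m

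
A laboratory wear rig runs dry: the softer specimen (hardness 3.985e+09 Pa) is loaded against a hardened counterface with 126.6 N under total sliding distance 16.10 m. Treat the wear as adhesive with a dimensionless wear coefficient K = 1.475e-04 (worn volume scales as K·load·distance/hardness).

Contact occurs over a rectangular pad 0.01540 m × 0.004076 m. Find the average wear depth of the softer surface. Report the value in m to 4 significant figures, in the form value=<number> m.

Intermediate values are printed rounded; all working math runs at full float precision. Rounded once at the end to four significant digits.
Contact area A = 0.01540 m × 0.004076 m = 6.277e-05 m².
Restated in SI base units: W = 126.6 N, H = 3.985e+09 Pa, K = 1.475e-04.
Worn volume V = K·W·L/H = 1.475e-04 · 126.6 · 16.10 / 3.985e+09 = 7.544e-11 m³.
Mean wear depth h = V/A = 7.544e-11 / 6.277e-05 = 1.202e-06 m.

value=1.202e-06 m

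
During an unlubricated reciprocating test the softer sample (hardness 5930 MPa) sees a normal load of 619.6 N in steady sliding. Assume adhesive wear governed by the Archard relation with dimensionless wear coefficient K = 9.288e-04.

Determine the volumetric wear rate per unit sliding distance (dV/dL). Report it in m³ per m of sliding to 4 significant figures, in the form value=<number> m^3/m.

The computation runs at exact precision; intermediate values are displayed rounded, and rounded once at the end to four significant figures.
Convert: Hardness H = 5930 MPa = 5.930e+09 Pa.
Collected in SI base units: W = 619.6 N, H = 5.930e+09 Pa, K = 9.288e-04.
Wear rate dV/dL = K·W/H, so: 9.288e-04 · 619.6 / 5.930e+09 = 9.705e-11 m³/m.

value=9.705e-11 m^3/m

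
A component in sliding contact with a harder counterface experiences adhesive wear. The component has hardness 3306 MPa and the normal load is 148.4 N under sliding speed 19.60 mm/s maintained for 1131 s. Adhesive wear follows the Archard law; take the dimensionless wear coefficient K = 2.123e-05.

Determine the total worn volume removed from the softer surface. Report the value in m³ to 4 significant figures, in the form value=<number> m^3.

Intermediate values appear rounded; every step maintains exact precision, and a lone final rounding to four significant digits.
Sliding speed v = 19.60 mm/s = 0.01960 m/s. Sliding distance L = v·t = 0.01960 m/s × 1131 s = 22.17 m.
Hardness H = 3306 MPa = 3.306e+09 Pa.
In SI base units, W = 148.4 N, H = 3.306e+09 Pa, K = 2.123e-05.
The Archard volume V = K·W·L/H = 2.123e-05 · 148.4 · 22.17 / 3.306e+09 = 2.113e-11 m³.

value=2.113e-11 m^3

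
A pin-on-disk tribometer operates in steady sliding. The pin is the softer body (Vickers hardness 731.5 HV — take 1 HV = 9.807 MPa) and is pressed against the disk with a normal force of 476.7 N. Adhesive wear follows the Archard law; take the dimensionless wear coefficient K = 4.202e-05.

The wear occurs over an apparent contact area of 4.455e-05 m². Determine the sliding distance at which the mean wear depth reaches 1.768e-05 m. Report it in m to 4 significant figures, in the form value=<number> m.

value=282.1 m

The algebra runs at exact precision, and intermediates are printed rounded. Rounded once at the end to 4 significant digits.
Hardness H = 731.5 HV × 9.807 MPa/HV = 7174 MPa = 7.174e+09 Pa.
Expressed in SI base units: W = 476.7 N, H = 7.174e+09 Pa, K = 4.202e-05.
At the depth limit, V_lim = h_lim·A = 1.768e-05 · 4.455e-05 = 7.876e-10 m³.
So the life L = V_lim·H/(K·W) = 7.876e-10 · 7.174e+09 / (4.202e-05 · 476.7) = 282.1 m.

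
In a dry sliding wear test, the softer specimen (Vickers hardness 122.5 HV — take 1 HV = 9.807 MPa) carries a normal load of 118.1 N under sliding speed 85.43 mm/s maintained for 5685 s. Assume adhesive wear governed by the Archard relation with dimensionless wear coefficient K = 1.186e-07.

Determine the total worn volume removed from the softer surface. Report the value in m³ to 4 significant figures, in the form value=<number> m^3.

value=5.662e-12 m^3

The intermediates appear rounded, and all working math maintains full float precision, and a lone final rounding to 4 significant digits.
Convert: Sliding speed v = 85.43 mm/s = 0.08543 m/s. Path length L = v·t = 0.08543 m/s × 5685 s = 485.7 m.
Convert: Hardness H = 122.5 HV × 9.807 MPa/HV = 1201 MPa = 1.201e+09 Pa.
SI base units throughout: W = 118.1 N, H = 1.201e+09 Pa, K = 1.186e-07.
Archard volume V = K·W·L/H = 1.186e-07 · 118.1 · 485.7 / 1.201e+09 = 5.662e-12 m³.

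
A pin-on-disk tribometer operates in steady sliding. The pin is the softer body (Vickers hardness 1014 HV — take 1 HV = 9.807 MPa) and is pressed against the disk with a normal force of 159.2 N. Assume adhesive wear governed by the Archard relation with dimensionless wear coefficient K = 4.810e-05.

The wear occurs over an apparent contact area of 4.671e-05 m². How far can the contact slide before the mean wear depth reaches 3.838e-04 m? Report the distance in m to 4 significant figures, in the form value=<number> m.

value=2.328e+04 m

The intermediates are printed rounded, and every step maintains exact precision, and one final rounding, at 4 significant figures.
Convert: Hardness H = 1014 HV × 9.807 MPa/HV = 9944 MPa = 9.944e+09 Pa.
Restated in SI base units: W = 159.2 N, H = 9.944e+09 Pa, K = 4.810e-05.
Allowed volume V_lim = h_lim·A = 3.838e-04 · 4.671e-05 = 1.793e-08 m³.
Inverting, life L = V_lim·H/(K·W) = 1.793e-08 · 9.944e+09 / (4.810e-05 · 159.2) = 2.328e+04 m.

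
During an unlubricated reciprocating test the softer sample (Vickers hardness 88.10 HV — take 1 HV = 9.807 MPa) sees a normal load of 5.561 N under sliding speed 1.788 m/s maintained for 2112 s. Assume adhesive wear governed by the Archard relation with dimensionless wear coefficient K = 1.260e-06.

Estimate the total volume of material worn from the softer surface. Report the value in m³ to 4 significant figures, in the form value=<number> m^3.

value=3.062e-11 m^3

Displayed values are rounded; the algebra keeps exact precision, and rounded once at the end to four significant digits.
Convert: Path length L = v·t = 1.788 m/s × 2112 s = 3776 m.
Convert: Hardness H = 88.10 HV × 9.807 MPa/HV = 864.0 MPa = 8.640e+08 Pa.
Working in SI base units: W = 5.561 N, H = 8.640e+08 Pa, K = 1.260e-06.
Volume removed: V = K·W·L/H = 1.260e-06 · 5.561 · 3776 / 8.640e+08 = 3.062e-11 m³.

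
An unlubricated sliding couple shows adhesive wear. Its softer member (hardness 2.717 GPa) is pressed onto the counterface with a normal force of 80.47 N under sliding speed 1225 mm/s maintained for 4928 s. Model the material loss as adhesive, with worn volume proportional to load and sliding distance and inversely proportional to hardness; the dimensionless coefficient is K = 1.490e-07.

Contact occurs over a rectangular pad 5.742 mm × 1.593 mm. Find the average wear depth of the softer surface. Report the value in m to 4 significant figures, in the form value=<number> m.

The computation runs at full precision, and displayed values are rounded; a lone final rounding, at 4 significant figures.
Sliding speed v = 1225 mm/s = 1.225 m/s. Total distance L = v·t = 1.225 m/s × 4928 s = 6037 m.
Hardness H = 2.717 GPa = 2.717e+09 Pa.
Pad sides 5.742 mm × 1.593 mm = 0.005742 m × 0.001593 m. Contact area A = 0.005742 m × 0.001593 m = 9.147e-06 m².
Restated in SI base units: W = 80.47 N, H = 2.717e+09 Pa, K = 1.490e-07.
Wear volume V = K·W·L/H = 1.490e-07 · 80.47 · 6037 / 2.717e+09 = 2.664e-11 m³.
Average depth h = V/A = 2.664e-11 / 9.147e-06 = 2.912e-06 m.

value=2.912e-06 m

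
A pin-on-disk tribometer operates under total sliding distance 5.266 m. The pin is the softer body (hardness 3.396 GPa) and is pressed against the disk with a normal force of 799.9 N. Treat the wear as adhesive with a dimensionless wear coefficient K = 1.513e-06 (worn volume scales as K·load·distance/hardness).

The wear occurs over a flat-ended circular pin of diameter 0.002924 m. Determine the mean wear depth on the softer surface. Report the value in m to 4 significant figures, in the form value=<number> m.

value=2.795e-07 m

The computation holds exact precision; shown intermediates are rounded — rounded once at the end to 4 significant digits.
Convert: Hardness H = 3.396 GPa = 3.396e+09 Pa.
Convert: Contact area A = π·d²/4 = π·(0.002924 m)²/4 = 6.715e-06 m².
Restated in SI base units: W = 799.9 N, H = 3.396e+09 Pa, K = 1.513e-06.
Archard relation: V = K·W·L/H = 1.513e-06 · 799.9 · 5.266 / 3.396e+09 = 1.877e-12 m³.
Wear depth h = V/A = 1.877e-12 / 6.715e-06 = 2.795e-07 m.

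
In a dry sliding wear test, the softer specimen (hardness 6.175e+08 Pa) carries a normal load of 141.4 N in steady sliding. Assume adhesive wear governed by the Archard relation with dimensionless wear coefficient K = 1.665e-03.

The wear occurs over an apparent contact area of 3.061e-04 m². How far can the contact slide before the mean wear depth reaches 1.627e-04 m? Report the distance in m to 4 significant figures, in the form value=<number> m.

The computation keeps full float precision. The intermediates are shown rounded; a single final rounding: four significant digits.
Restated in SI base units: W = 141.4 N, H = 6.175e+08 Pa, K = 1.665e-03.
Wearable volume V_lim = h_lim·A = 1.627e-04 · 3.061e-04 = 4.980e-08 m³.
Sliding life L = V_lim·H/(K·W) = 4.980e-08 · 6.175e+08 / (1.665e-03 · 141.4) = 130.6 m.

value=130.6 m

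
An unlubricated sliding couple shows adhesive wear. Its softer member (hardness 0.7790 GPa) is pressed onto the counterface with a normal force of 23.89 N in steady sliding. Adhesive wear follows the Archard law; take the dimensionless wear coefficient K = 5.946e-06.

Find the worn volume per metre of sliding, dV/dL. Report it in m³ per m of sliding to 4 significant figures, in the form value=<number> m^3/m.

Displayed values are rounded, and all arithmetic holds full precision — a single final rounding to 4 significant figures.
Hardness H = 0.7790 GPa = 7.790e+08 Pa.
Working in SI base units: W = 23.89 N, H = 7.790e+08 Pa, K = 5.946e-06.
Rate of wear dV/dL = K·W/H — distance-free: 5.946e-06 · 23.89 / 7.790e+08 = 1.823e-13 m³/m.

value=1.823e-13 m^3/m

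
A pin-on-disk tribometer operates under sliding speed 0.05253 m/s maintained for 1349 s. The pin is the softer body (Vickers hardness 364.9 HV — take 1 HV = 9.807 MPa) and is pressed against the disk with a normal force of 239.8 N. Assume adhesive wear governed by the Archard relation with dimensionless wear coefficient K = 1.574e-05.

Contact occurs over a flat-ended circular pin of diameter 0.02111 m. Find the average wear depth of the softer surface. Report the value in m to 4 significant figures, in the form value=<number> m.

The intermediates are shown rounded. All working math runs at full precision. Rounded just once, at 4 significant digits.
Total distance L = v·t = 0.05253 m/s × 1349 s = 70.86 m.
Hardness H = 364.9 HV × 9.807 MPa/HV = 3579 MPa = 3.579e+09 Pa.
Contact area A = π·d²/4 = π·(0.02111 m)²/4 = 3.500e-04 m².
In SI base units, W = 239.8 N, H = 3.579e+09 Pa, K = 1.574e-05.
Archard volume V = K·W·L/H = 1.574e-05 · 239.8 · 70.86 / 3.579e+09 = 7.474e-11 m³.
Wear depth h = V/A = 7.474e-11 / 3.500e-04 = 2.135e-07 m.

value=2.135e-07 m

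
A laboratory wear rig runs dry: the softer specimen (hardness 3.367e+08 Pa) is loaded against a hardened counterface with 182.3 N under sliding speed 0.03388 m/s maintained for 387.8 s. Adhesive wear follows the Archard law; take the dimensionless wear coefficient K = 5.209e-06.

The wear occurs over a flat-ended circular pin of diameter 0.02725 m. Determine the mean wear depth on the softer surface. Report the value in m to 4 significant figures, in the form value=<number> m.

value=6.354e-08 m

The computation keeps exact precision. Intermediate values are printed rounded, and one last rounding to 4 significant digits.
Convert: Path length L = v·t = 0.03388 m/s × 387.8 s = 13.14 m.
Convert: Contact area A = π·d²/4 = π·(0.02725 m)²/4 = 5.832e-04 m².
Collected in SI base units: W = 182.3 N, H = 3.367e+08 Pa, K = 5.209e-06.
The Archard volume V = K·W·L/H = 5.209e-06 · 182.3 · 13.14 / 3.367e+08 = 3.706e-11 m³.
Average depth h = V/A = 3.706e-11 / 5.832e-04 = 6.354e-08 m.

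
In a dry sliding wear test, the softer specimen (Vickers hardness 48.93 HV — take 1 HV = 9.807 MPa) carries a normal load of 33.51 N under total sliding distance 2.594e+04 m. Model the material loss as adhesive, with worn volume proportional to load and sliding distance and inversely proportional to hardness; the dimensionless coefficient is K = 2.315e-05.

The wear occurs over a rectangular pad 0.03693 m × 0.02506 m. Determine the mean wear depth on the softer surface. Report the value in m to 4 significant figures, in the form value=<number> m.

Quoted intermediates are rounded; each operation keeps full precision, and one last rounding to 4 significant digits.
Convert: Hardness H = 48.93 HV × 9.807 MPa/HV = 479.9 MPa = 4.799e+08 Pa.
Convert: Contact area A = 0.03693 m × 0.02506 m = 9.255e-04 m².
Collected in SI base units: W = 33.51 N, H = 4.799e+08 Pa, K = 2.315e-05.
Archard relation: V = K·W·L/H = 2.315e-05 · 33.51 · 2.594e+04 / 4.799e+08 = 4.194e-08 m³.
Depth h = V/A = 4.194e-08 / 9.255e-04 = 4.531e-05 m.

value=4.531e-05 m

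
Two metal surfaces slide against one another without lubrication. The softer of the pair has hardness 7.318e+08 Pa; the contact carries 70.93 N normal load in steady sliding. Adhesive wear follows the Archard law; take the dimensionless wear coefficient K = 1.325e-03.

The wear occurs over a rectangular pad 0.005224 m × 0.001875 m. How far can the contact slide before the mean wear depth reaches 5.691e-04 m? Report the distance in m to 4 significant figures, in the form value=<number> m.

Every step holds full precision; intermediates are shown rounded; rounded just once: four significant figures.
Convert: Contact area A = 0.005224 m × 0.001875 m = 9.795e-06 m².
Collected in SI base units: W = 70.93 N, H = 7.318e+08 Pa, K = 1.325e-03.
Volume at the limit: V_lim = h_lim·A = 5.691e-04 · 9.795e-06 = 5.574e-09 m³.
Inverting, life L = V_lim·H/(K·W) = 5.574e-09 · 7.318e+08 / (1.325e-03 · 70.93) = 43.40 m.

value=43.40 m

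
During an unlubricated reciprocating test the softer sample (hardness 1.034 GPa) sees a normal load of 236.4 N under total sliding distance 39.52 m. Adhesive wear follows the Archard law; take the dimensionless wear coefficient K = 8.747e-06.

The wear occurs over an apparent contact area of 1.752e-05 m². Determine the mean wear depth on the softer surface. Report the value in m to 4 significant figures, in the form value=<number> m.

value=4.511e-06 m

Intermediates are shown rounded — all arithmetic runs at full float precision; rounded once at the end to four significant figures.
Hardness H = 1.034 GPa = 1.034e+09 Pa.
In SI base units: W = 236.4 N, H = 1.034e+09 Pa, K = 8.747e-06.
The Archard volume V = K·W·L/H = 8.747e-06 · 236.4 · 39.52 / 1.034e+09 = 7.903e-11 m³.
Average depth h = V/A = 7.903e-11 / 1.752e-05 = 4.511e-06 m.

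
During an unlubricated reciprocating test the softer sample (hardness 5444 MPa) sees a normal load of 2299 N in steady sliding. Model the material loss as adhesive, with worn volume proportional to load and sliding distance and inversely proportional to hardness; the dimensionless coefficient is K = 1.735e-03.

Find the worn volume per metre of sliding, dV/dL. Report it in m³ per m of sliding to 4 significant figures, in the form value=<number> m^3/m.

The computation runs at full precision; printed values are rounded — a single final rounding, at 4 significant figures.
Hardness H = 5444 MPa = 5.444e+09 Pa.
Collected in SI base units: W = 2299 N, H = 5.444e+09 Pa, K = 1.735e-03.
Wear rate dV/dL = K·W/H (no L dependence): 1.735e-03 · 2299 / 5.444e+09 = 7.327e-10 m³/m.

value=7.327e-10 m^3/m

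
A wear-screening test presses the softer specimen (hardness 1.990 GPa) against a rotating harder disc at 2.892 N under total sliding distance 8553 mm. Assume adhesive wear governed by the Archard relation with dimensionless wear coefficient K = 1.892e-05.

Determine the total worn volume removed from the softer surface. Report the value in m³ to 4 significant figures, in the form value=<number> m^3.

value=2.352e-13 m^3

The intermediates are printed rounded, and each operation runs at exact precision. Rounded just once to four significant figures.
Total distance L = 8553 mm = 8.553 m.
Hardness H = 1.990 GPa = 1.990e+09 Pa.
As SI base values: W = 2.892 N, H = 1.990e+09 Pa, K = 1.892e-05.
Archard relation: V = K·W·L/H = 1.892e-05 · 2.892 · 8.553 / 1.990e+09 = 2.352e-13 m³.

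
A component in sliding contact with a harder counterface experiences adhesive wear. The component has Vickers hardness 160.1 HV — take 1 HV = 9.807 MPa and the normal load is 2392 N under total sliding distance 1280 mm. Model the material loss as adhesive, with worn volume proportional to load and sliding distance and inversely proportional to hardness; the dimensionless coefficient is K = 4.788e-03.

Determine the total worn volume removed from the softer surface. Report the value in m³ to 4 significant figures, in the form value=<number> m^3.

value=9.337e-09 m^3

Every step carries exact precision; the intermediates are printed rounded, and a single final rounding: 4 significant digits.
The distance L = 1280 mm = 1.280 m.
Hardness H = 160.1 HV × 9.807 MPa/HV = 1570 MPa = 1.570e+09 Pa.
Working in SI base units: W = 2392 N, H = 1.570e+09 Pa, K = 4.788e-03.
By Archard's law, V = K·W·L/H = 4.788e-03 · 2392 · 1.280 / 1.570e+09 = 9.337e-09 m³.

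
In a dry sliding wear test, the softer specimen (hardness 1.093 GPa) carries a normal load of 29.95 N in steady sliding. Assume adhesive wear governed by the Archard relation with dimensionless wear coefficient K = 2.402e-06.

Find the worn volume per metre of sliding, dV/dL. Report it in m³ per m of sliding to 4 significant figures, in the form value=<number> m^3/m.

The intermediates are shown rounded; all working math carries full precision; one last rounding to 4 significant figures.
Hardness H = 1.093 GPa = 1.093e+09 Pa.
Restated in SI base units: W = 29.95 N, H = 1.093e+09 Pa, K = 2.402e-06.
Sliding wear rate dV/dL = K·W/H, per unit distance: 2.402e-06 · 29.95 / 1.093e+09 = 6.582e-14 m³/m.

value=6.582e-14 m^3/m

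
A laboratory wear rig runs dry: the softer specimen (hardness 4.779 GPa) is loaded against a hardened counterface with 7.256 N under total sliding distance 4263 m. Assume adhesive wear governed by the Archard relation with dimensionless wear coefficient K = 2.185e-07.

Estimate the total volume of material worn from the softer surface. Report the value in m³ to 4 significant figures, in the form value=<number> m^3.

value=1.414e-12 m^3

Each operation runs at full float precision; the intermediates appear rounded. Rounded just once, at four significant figures.
Convert: Hardness H = 4.779 GPa = 4.779e+09 Pa.
In SI base units: W = 7.256 N, H = 4.779e+09 Pa, K = 2.185e-07.
The Archard volume V = K·W·L/H = 2.185e-07 · 7.256 · 4263 / 4.779e+09 = 1.414e-12 m³.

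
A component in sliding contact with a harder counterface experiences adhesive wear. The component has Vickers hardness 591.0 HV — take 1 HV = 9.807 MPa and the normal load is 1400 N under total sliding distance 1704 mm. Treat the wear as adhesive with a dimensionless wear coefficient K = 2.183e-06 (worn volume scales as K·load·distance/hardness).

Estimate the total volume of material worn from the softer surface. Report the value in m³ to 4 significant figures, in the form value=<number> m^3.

Intermediates are displayed rounded — every step carries full precision, and rounded just once to 4 significant digits.
Convert: Path length L = 1704 mm = 1.704 m.
Convert: Hardness H = 591.0 HV × 9.807 MPa/HV = 5796 MPa = 5.796e+09 Pa.
Collected in SI base units: W = 1400 N, H = 5.796e+09 Pa, K = 2.183e-06.
Apply Archard: V = K·W·L/H = 2.183e-06 · 1400 · 1.704 / 5.796e+09 = 8.985e-13 m³.

value=8.985e-13 m^3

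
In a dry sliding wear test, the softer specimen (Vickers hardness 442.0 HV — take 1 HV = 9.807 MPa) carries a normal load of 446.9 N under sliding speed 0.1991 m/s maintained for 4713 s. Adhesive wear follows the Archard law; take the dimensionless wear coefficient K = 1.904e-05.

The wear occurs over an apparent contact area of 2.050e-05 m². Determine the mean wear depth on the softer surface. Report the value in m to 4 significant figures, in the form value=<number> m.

value=8.985e-05 m

Each operation carries full precision; intermediate values are displayed rounded — a lone final rounding, at four significant figures.
Convert: Distance L = v·t = 0.1991 m/s × 4713 s = 938.4 m.
Convert: Hardness H = 442.0 HV × 9.807 MPa/HV = 4335 MPa = 4.335e+09 Pa.
Restated in SI base units: W = 446.9 N, H = 4.335e+09 Pa, K = 1.904e-05.
Volume removed: V = K·W·L/H = 1.904e-05 · 446.9 · 938.4 / 4.335e+09 = 1.842e-09 m³.
Wear depth h = V/A = 1.842e-09 / 2.050e-05 = 8.985e-05 m.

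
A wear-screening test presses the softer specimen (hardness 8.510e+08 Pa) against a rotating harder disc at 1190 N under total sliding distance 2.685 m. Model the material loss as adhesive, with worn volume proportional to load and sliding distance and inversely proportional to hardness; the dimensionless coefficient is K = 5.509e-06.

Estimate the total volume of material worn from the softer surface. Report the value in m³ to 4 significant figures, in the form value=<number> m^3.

Displayed values are rounded — the computation holds full precision — rounded once at the end: four significant digits.
Expressed in SI base units: W = 1190 N, H = 8.510e+08 Pa, K = 5.509e-06.
Archard volume V = K·W·L/H = 5.509e-06 · 1190 · 2.685 / 8.510e+08 = 2.068e-11 m³.

value=2.068e-11 m^3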